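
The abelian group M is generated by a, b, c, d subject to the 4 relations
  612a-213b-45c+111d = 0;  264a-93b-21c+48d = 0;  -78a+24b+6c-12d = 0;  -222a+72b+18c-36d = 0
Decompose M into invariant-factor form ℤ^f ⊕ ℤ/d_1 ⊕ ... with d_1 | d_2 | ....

Answer: M ≅ ℤ/3 ⊕ ℤ/3 ⊕ ℤ/6 ⊕ ℤ/12

Derivation:
rank_ℚ(R)=4; free=4−4=0
SNF(R) diag = [3, 3, 6, 12] → torsion [3, 3, 6, 12]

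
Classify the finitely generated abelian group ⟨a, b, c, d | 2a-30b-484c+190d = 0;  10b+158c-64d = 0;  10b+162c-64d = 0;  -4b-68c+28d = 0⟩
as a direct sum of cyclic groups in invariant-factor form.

rank_ℚ(R)=4; free=4−4=0
SNF(R) diag = [2, 2, 4, 12] → torsion [2, 2, 4, 12]

Answer: M ≅ ℤ/2 ⊕ ℤ/2 ⊕ ℤ/4 ⊕ ℤ/12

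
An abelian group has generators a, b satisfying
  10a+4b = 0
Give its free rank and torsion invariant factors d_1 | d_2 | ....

rank_ℚ(R)=1; free=2−1=1
SNF(R) diag = [2] → torsion [2]

Answer: M ≅ ℤ^1 ⊕ ℤ/2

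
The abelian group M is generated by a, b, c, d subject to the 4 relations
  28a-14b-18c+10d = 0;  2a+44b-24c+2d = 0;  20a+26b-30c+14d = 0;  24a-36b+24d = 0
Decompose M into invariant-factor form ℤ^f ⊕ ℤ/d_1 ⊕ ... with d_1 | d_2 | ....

Answer: M ≅ ℤ/2 ⊕ ℤ/6 ⊕ ℤ/12 ⊕ ℤ/24

Derivation:
rank_ℚ(R)=4; free=4−4=0
SNF(R) diag = [2, 6, 12, 24] → torsion [2, 6, 12, 24]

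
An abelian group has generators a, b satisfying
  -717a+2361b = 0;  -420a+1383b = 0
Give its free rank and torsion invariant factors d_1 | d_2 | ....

rank_ℚ(R)=2; free=2−2=0
SNF(R) diag = [3, 3] → torsion [3, 3]

Answer: M ≅ ℤ/3 ⊕ ℤ/3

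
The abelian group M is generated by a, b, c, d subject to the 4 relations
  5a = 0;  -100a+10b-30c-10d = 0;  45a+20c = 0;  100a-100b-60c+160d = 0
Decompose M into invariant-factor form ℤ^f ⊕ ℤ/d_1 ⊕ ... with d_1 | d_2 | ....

Answer: M ≅ ℤ/5 ⊕ ℤ/10 ⊕ ℤ/20 ⊕ ℤ/60

Derivation:
rank_ℚ(R)=4; free=4−4=0
SNF(R) diag = [5, 10, 20, 60] → torsion [5, 10, 20, 60]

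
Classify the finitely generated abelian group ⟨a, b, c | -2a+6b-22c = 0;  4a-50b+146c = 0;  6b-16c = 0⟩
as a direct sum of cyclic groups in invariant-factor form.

Answer: M ≅ ℤ/2 ⊕ ℤ/2 ⊕ ℤ/2

Derivation:
rank_ℚ(R)=3; free=3−3=0
SNF(R) diag = [2, 2, 2] → torsion [2, 2, 2]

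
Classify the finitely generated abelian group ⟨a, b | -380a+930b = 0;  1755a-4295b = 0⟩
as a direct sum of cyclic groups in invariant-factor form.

Answer: M ≅ ℤ/5 ⊕ ℤ/10

Derivation:
rank_ℚ(R)=2; free=2−2=0
SNF(R) diag = [5, 10] → torsion [5, 10]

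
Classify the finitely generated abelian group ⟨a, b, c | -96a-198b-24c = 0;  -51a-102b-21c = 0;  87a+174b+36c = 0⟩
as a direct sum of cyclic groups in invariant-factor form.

rank_ℚ(R)=3; free=3−3=0
SNF(R) diag = [3, 3, 6] → torsion [3, 3, 6]

Answer: M ≅ ℤ/3 ⊕ ℤ/3 ⊕ ℤ/6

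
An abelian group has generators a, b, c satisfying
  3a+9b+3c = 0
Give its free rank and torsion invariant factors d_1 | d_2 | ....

Answer: M ≅ ℤ^2 ⊕ ℤ/3

Derivation:
rank_ℚ(R)=1; free=3−1=2
SNF(R) diag = [3] → torsion [3]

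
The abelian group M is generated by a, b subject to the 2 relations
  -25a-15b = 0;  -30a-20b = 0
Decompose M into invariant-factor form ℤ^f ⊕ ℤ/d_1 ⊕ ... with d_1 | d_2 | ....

rank_ℚ(R)=2; free=2−2=0
SNF(R) diag = [5, 10] → torsion [5, 10]

Answer: M ≅ ℤ/5 ⊕ ℤ/10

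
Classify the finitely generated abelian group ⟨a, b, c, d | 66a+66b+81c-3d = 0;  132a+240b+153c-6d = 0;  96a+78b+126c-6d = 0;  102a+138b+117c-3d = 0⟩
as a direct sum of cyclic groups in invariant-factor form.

Answer: M ≅ ℤ/3 ⊕ ℤ/9 ⊕ ℤ/18 ⊕ ℤ/36

Derivation:
rank_ℚ(R)=4; free=4−4=0
SNF(R) diag = [3, 9, 18, 36] → torsion [3, 9, 18, 36]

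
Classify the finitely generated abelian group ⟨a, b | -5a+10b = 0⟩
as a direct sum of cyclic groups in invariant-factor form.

Answer: M ≅ ℤ^1 ⊕ ℤ/5

Derivation:
rank_ℚ(R)=1; free=2−1=1
SNF(R) diag = [5] → torsion [5]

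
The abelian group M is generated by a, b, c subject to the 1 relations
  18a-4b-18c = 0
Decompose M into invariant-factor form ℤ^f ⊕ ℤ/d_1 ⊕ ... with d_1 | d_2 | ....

Answer: M ≅ ℤ^2 ⊕ ℤ/2

Derivation:
rank_ℚ(R)=1; free=3−1=2
SNF(R) diag = [2] → torsion [2]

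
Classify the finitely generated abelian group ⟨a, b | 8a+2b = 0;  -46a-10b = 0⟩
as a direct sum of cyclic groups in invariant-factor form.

rank_ℚ(R)=2; free=2−2=0
SNF(R) diag = [2, 6] → torsion [2, 6]

Answer: M ≅ ℤ/2 ⊕ ℤ/6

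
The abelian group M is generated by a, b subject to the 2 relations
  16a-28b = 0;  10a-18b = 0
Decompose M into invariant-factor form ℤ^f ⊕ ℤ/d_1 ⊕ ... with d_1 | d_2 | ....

Answer: M ≅ ℤ/2 ⊕ ℤ/4

Derivation:
rank_ℚ(R)=2; free=2−2=0
SNF(R) diag = [2, 4] → torsion [2, 4]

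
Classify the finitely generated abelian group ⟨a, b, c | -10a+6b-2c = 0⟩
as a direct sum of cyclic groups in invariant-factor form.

Answer: M ≅ ℤ^2 ⊕ ℤ/2

Derivation:
rank_ℚ(R)=1; free=3−1=2
SNF(R) diag = [2] → torsion [2]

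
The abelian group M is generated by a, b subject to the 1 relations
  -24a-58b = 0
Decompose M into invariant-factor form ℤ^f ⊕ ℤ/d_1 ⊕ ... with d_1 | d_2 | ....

Answer: M ≅ ℤ^1 ⊕ ℤ/2

Derivation:
rank_ℚ(R)=1; free=2−1=1
SNF(R) diag = [2] → torsion [2]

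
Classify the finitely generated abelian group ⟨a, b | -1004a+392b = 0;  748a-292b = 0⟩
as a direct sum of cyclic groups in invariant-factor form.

Answer: M ≅ ℤ/4 ⊕ ℤ/12

Derivation:
rank_ℚ(R)=2; free=2−2=0
SNF(R) diag = [4, 12] → torsion [4, 12]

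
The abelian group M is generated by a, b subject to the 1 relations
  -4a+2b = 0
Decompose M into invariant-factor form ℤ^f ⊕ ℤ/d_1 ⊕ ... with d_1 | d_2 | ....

rank_ℚ(R)=1; free=2−1=1
SNF(R) diag = [2] → torsion [2]

Answer: M ≅ ℤ^1 ⊕ ℤ/2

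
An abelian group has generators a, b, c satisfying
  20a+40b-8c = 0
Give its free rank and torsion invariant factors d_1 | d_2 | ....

rank_ℚ(R)=1; free=3−1=2
SNF(R) diag = [4] → torsion [4]

Answer: M ≅ ℤ^2 ⊕ ℤ/4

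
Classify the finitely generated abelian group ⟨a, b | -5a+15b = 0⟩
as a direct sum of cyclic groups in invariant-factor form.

Answer: M ≅ ℤ^1 ⊕ ℤ/5

Derivation:
rank_ℚ(R)=1; free=2−1=1
SNF(R) diag = [5] → torsion [5]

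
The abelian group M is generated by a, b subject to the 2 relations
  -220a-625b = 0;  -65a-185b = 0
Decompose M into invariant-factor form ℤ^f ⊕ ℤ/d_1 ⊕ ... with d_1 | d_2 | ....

rank_ℚ(R)=2; free=2−2=0
SNF(R) diag = [5, 15] → torsion [5, 15]

Answer: M ≅ ℤ/5 ⊕ ℤ/15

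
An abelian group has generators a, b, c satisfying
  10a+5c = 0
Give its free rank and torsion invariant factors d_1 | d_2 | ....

Answer: M ≅ ℤ^2 ⊕ ℤ/5

Derivation:
rank_ℚ(R)=1; free=3−1=2
SNF(R) diag = [5] → torsion [5]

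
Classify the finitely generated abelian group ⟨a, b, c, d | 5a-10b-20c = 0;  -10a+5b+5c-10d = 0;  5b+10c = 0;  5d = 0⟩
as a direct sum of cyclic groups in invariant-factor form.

rank_ℚ(R)=4; free=4−4=0
SNF(R) diag = [5, 5, 5, 5] → torsion [5, 5, 5, 5]

Answer: M ≅ ℤ/5 ⊕ ℤ/5 ⊕ ℤ/5 ⊕ ℤ/5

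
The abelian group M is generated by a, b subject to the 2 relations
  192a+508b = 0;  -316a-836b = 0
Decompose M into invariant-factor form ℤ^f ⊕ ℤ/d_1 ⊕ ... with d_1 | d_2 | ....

rank_ℚ(R)=2; free=2−2=0
SNF(R) diag = [4, 4] → torsion [4, 4]

Answer: M ≅ ℤ/4 ⊕ ℤ/4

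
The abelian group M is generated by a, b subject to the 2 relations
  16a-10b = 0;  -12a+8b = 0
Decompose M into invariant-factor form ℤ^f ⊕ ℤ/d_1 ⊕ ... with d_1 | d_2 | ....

rank_ℚ(R)=2; free=2−2=0
SNF(R) diag = [2, 4] → torsion [2, 4]

Answer: M ≅ ℤ/2 ⊕ ℤ/4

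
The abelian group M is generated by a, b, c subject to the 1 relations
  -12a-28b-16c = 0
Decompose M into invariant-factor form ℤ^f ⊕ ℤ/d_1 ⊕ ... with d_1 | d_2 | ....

rank_ℚ(R)=1; free=3−1=2
SNF(R) diag = [4] → torsion [4]

Answer: M ≅ ℤ^2 ⊕ ℤ/4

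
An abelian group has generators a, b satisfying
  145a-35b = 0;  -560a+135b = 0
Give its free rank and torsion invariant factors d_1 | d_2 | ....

Answer: M ≅ ℤ/5 ⊕ ℤ/5

Derivation:
rank_ℚ(R)=2; free=2−2=0
SNF(R) diag = [5, 5] → torsion [5, 5]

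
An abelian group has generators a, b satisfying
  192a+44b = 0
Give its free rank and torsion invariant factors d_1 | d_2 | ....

rank_ℚ(R)=1; free=2−1=1
SNF(R) diag = [4] → torsion [4]

Answer: M ≅ ℤ^1 ⊕ ℤ/4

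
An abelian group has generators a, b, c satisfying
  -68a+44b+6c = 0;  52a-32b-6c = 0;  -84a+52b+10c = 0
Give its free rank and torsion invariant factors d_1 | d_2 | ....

Answer: M ≅ ℤ/2 ⊕ ℤ/4 ⊕ ℤ/8

Derivation:
rank_ℚ(R)=3; free=3−3=0
SNF(R) diag = [2, 4, 8] → torsion [2, 4, 8]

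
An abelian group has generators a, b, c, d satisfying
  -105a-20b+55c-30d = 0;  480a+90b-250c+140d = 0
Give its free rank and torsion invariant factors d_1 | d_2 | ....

Answer: M ≅ ℤ^2 ⊕ ℤ/5 ⊕ ℤ/10

Derivation:
rank_ℚ(R)=2; free=4−2=2
SNF(R) diag = [5, 10] → torsion [5, 10]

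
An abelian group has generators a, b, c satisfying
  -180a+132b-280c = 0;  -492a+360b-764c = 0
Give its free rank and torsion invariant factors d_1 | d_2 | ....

rank_ℚ(R)=2; free=3−2=1
SNF(R) diag = [4, 12] → torsion [4, 12]

Answer: M ≅ ℤ^1 ⊕ ℤ/4 ⊕ ℤ/12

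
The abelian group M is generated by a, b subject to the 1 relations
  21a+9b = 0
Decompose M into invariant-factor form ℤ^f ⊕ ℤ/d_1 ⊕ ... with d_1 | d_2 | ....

Answer: M ≅ ℤ^1 ⊕ ℤ/3

Derivation:
rank_ℚ(R)=1; free=2−1=1
SNF(R) diag = [3] → torsion [3]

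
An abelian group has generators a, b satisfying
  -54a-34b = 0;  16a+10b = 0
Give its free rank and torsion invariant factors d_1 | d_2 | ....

Answer: M ≅ ℤ/2 ⊕ ℤ/2

Derivation:
rank_ℚ(R)=2; free=2−2=0
SNF(R) diag = [2, 2] → torsion [2, 2]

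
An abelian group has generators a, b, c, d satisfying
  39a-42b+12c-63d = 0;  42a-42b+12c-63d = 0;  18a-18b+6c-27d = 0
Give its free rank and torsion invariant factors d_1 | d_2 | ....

Answer: M ≅ ℤ^1 ⊕ ℤ/3 ⊕ ℤ/3 ⊕ ℤ/6

Derivation:
rank_ℚ(R)=3; free=4−3=1
SNF(R) diag = [3, 3, 6] → torsion [3, 3, 6]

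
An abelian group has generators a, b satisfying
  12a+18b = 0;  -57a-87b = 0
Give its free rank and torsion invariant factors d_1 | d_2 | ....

Answer: M ≅ ℤ/3 ⊕ ℤ/6

Derivation:
rank_ℚ(R)=2; free=2−2=0
SNF(R) diag = [3, 6] → torsion [3, 6]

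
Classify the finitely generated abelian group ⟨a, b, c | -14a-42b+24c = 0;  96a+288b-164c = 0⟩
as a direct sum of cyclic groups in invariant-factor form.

Answer: M ≅ ℤ^1 ⊕ ℤ/2 ⊕ ℤ/4

Derivation:
rank_ℚ(R)=2; free=3−2=1
SNF(R) diag = [2, 4] → torsion [2, 4]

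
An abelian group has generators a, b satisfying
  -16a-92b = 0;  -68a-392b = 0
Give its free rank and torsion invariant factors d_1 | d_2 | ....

rank_ℚ(R)=2; free=2−2=0
SNF(R) diag = [4, 4] → torsion [4, 4]

Answer: M ≅ ℤ/4 ⊕ ℤ/4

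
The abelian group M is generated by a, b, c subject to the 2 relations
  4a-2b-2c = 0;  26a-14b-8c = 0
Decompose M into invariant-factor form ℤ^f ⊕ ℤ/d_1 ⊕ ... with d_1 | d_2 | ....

rank_ℚ(R)=2; free=3−2=1
SNF(R) diag = [2, 2] → torsion [2, 2]

Answer: M ≅ ℤ^1 ⊕ ℤ/2 ⊕ ℤ/2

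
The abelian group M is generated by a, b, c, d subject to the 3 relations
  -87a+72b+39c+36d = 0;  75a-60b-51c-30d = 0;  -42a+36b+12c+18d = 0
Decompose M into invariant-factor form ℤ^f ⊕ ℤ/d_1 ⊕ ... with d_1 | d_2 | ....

rank_ℚ(R)=3; free=4−3=1
SNF(R) diag = [3, 6, 18] → torsion [3, 6, 18]

Answer: M ≅ ℤ^1 ⊕ ℤ/3 ⊕ ℤ/6 ⊕ ℤ/18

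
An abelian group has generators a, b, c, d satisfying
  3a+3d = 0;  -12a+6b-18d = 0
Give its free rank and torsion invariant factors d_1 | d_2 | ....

rank_ℚ(R)=2; free=4−2=2
SNF(R) diag = [3, 6] → torsion [3, 6]

Answer: M ≅ ℤ^2 ⊕ ℤ/3 ⊕ ℤ/6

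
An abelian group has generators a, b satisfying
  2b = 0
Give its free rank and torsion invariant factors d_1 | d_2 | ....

Answer: M ≅ ℤ^1 ⊕ ℤ/2

Derivation:
rank_ℚ(R)=1; free=2−1=1
SNF(R) diag = [2] → torsion [2]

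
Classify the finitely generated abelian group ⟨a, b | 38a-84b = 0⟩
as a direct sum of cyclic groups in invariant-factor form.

rank_ℚ(R)=1; free=2−1=1
SNF(R) diag = [2] → torsion [2]

Answer: M ≅ ℤ^1 ⊕ ℤ/2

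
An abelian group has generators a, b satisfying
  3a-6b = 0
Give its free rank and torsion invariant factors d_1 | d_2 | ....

rank_ℚ(R)=1; free=2−1=1
SNF(R) diag = [3] → torsion [3]

Answer: M ≅ ℤ^1 ⊕ ℤ/3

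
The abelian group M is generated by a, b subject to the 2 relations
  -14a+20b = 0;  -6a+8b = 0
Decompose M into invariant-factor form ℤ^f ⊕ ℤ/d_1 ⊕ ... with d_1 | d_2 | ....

rank_ℚ(R)=2; free=2−2=0
SNF(R) diag = [2, 4] → torsion [2, 4]

Answer: M ≅ ℤ/2 ⊕ ℤ/4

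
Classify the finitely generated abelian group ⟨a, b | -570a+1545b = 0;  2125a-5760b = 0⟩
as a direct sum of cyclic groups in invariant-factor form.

rank_ℚ(R)=2; free=2−2=0
SNF(R) diag = [5, 15] → torsion [5, 15]

Answer: M ≅ ℤ/5 ⊕ ℤ/15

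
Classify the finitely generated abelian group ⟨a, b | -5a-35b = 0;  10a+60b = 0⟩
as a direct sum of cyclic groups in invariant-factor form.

rank_ℚ(R)=2; free=2−2=0
SNF(R) diag = [5, 10] → torsion [5, 10]

Answer: M ≅ ℤ/5 ⊕ ℤ/10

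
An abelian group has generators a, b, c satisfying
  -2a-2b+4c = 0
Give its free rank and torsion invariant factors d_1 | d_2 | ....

Answer: M ≅ ℤ^2 ⊕ ℤ/2

Derivation:
rank_ℚ(R)=1; free=3−1=2
SNF(R) diag = [2] → torsion [2]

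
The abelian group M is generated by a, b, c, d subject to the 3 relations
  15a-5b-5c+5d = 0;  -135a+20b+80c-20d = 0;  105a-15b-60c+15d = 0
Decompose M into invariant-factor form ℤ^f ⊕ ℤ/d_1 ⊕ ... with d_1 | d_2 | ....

rank_ℚ(R)=3; free=4−3=1
SNF(R) diag = [5, 15, 15] → torsion [5, 15, 15]

Answer: M ≅ ℤ^1 ⊕ ℤ/5 ⊕ ℤ/15 ⊕ ℤ/15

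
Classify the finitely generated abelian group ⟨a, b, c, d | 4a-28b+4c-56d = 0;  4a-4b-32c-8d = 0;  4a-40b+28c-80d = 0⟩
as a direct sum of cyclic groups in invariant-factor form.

rank_ℚ(R)=3; free=4−3=1
SNF(R) diag = [4, 12, 12] → torsion [4, 12, 12]

Answer: M ≅ ℤ^1 ⊕ ℤ/4 ⊕ ℤ/12 ⊕ ℤ/12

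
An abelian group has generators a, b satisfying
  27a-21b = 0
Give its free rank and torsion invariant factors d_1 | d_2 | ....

Answer: M ≅ ℤ^1 ⊕ ℤ/3

Derivation:
rank_ℚ(R)=1; free=2−1=1
SNF(R) diag = [3] → torsion [3]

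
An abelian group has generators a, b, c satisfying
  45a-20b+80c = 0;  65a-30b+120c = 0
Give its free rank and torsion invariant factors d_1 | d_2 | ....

rank_ℚ(R)=2; free=3−2=1
SNF(R) diag = [5, 10] → torsion [5, 10]

Answer: M ≅ ℤ^1 ⊕ ℤ/5 ⊕ ℤ/10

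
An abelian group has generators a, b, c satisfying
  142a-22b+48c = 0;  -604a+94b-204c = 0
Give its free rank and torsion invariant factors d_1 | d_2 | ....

rank_ℚ(R)=2; free=3−2=1
SNF(R) diag = [2, 6] → torsion [2, 6]

Answer: M ≅ ℤ^1 ⊕ ℤ/2 ⊕ ℤ/6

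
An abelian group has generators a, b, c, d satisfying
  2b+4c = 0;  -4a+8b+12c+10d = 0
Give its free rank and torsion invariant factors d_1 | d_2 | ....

Answer: M ≅ ℤ^2 ⊕ ℤ/2 ⊕ ℤ/2

Derivation:
rank_ℚ(R)=2; free=4−2=2
SNF(R) diag = [2, 2] → torsion [2, 2]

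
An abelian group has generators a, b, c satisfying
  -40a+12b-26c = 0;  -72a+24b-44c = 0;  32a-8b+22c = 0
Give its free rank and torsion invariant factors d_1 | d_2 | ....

rank_ℚ(R)=3; free=3−3=0
SNF(R) diag = [2, 4, 8] → torsion [2, 4, 8]

Answer: M ≅ ℤ/2 ⊕ ℤ/4 ⊕ ℤ/8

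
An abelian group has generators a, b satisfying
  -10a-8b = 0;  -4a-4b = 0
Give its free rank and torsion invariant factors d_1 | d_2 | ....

Answer: M ≅ ℤ/2 ⊕ ℤ/4

Derivation:
rank_ℚ(R)=2; free=2−2=0
SNF(R) diag = [2, 4] → torsion [2, 4]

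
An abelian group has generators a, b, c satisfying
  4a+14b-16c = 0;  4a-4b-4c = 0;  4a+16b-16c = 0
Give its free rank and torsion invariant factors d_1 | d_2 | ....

rank_ℚ(R)=3; free=3−3=0
SNF(R) diag = [2, 4, 12] → torsion [2, 4, 12]

Answer: M ≅ ℤ/2 ⊕ ℤ/4 ⊕ ℤ/12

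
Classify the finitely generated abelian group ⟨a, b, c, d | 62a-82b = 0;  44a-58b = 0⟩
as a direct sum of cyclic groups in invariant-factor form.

Answer: M ≅ ℤ^2 ⊕ ℤ/2 ⊕ ℤ/6

Derivation:
rank_ℚ(R)=2; free=4−2=2
SNF(R) diag = [2, 6] → torsion [2, 6]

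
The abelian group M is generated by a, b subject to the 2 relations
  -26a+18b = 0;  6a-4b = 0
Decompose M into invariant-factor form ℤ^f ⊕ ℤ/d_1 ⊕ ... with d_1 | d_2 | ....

rank_ℚ(R)=2; free=2−2=0
SNF(R) diag = [2, 2] → torsion [2, 2]

Answer: M ≅ ℤ/2 ⊕ ℤ/2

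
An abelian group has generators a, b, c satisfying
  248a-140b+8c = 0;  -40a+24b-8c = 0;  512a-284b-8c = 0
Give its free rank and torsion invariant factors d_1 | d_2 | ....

Answer: M ≅ ℤ/4 ⊕ ℤ/8 ⊕ ℤ/8

Derivation:
rank_ℚ(R)=3; free=3−3=0
SNF(R) diag = [4, 8, 8] → torsion [4, 8, 8]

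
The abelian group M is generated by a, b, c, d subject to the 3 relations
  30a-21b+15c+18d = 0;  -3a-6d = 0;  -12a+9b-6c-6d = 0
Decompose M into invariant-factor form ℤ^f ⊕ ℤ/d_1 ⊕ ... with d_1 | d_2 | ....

rank_ℚ(R)=3; free=4−3=1
SNF(R) diag = [3, 3, 3] → torsion [3, 3, 3]

Answer: M ≅ ℤ^1 ⊕ ℤ/3 ⊕ ℤ/3 ⊕ ℤ/3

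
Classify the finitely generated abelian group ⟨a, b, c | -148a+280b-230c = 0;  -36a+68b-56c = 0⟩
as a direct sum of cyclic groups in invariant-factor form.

Answer: M ≅ ℤ^1 ⊕ ℤ/2 ⊕ ℤ/4

Derivation:
rank_ℚ(R)=2; free=3−2=1
SNF(R) diag = [2, 4] → torsion [2, 4]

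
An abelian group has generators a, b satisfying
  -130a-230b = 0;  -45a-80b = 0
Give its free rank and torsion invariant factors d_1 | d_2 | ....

Answer: M ≅ ℤ/5 ⊕ ℤ/10

Derivation:
rank_ℚ(R)=2; free=2−2=0
SNF(R) diag = [5, 10] → torsion [5, 10]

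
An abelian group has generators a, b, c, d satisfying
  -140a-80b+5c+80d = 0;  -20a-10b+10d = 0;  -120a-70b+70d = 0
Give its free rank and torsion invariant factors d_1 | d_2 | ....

rank_ℚ(R)=3; free=4−3=1
SNF(R) diag = [5, 10, 20] → torsion [5, 10, 20]

Answer: M ≅ ℤ^1 ⊕ ℤ/5 ⊕ ℤ/10 ⊕ ℤ/20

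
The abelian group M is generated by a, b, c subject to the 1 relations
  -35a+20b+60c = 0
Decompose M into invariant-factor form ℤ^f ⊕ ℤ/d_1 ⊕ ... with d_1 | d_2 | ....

Answer: M ≅ ℤ^2 ⊕ ℤ/5

Derivation:
rank_ℚ(R)=1; free=3−1=2
SNF(R) diag = [5] → torsion [5]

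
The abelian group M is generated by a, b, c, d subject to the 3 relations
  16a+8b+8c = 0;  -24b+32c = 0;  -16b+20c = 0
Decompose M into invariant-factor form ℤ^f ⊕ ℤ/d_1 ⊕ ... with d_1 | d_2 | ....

Answer: M ≅ ℤ^1 ⊕ ℤ/4 ⊕ ℤ/8 ⊕ ℤ/16

Derivation:
rank_ℚ(R)=3; free=4−3=1
SNF(R) diag = [4, 8, 16] → torsion [4, 8, 16]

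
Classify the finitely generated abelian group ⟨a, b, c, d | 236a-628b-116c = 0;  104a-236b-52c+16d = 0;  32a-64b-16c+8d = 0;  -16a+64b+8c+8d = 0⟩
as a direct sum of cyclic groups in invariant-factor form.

Answer: M ≅ ℤ/4 ⊕ ℤ/4 ⊕ ℤ/8 ⊕ ℤ/8

Derivation:
rank_ℚ(R)=4; free=4−4=0
SNF(R) diag = [4, 4, 8, 8] → torsion [4, 4, 8, 8]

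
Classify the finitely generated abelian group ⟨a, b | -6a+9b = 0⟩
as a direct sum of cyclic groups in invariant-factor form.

Answer: M ≅ ℤ^1 ⊕ ℤ/3

Derivation:
rank_ℚ(R)=1; free=2−1=1
SNF(R) diag = [3] → torsion [3]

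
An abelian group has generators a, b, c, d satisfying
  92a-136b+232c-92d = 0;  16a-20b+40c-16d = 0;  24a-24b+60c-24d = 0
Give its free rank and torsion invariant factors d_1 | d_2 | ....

rank_ℚ(R)=3; free=4−3=1
SNF(R) diag = [4, 4, 12] → torsion [4, 4, 12]

Answer: M ≅ ℤ^1 ⊕ ℤ/4 ⊕ ℤ/4 ⊕ ℤ/12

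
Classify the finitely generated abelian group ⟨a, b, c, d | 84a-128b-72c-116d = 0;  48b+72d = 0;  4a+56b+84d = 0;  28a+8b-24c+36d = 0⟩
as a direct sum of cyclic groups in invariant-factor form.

Answer: M ≅ ℤ/4 ⊕ ℤ/8 ⊕ ℤ/24 ⊕ ℤ/24

Derivation:
rank_ℚ(R)=4; free=4−4=0
SNF(R) diag = [4, 8, 24, 24] → torsion [4, 8, 24, 24]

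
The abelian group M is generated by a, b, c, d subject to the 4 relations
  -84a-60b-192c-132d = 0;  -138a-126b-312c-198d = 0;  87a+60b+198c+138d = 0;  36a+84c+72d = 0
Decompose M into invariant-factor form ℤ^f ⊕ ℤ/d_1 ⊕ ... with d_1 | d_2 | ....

rank_ℚ(R)=4; free=4−4=0
SNF(R) diag = [3, 6, 12, 24] → torsion [3, 6, 12, 24]

Answer: M ≅ ℤ/3 ⊕ ℤ/6 ⊕ ℤ/12 ⊕ ℤ/24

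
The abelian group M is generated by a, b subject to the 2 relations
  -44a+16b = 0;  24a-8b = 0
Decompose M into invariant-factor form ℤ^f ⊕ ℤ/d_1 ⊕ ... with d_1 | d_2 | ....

Answer: M ≅ ℤ/4 ⊕ ℤ/8

Derivation:
rank_ℚ(R)=2; free=2−2=0
SNF(R) diag = [4, 8] → torsion [4, 8]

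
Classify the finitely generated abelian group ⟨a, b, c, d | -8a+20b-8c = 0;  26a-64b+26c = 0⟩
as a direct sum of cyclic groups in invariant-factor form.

Answer: M ≅ ℤ^2 ⊕ ℤ/2 ⊕ ℤ/4

Derivation:
rank_ℚ(R)=2; free=4−2=2
SNF(R) diag = [2, 4] → torsion [2, 4]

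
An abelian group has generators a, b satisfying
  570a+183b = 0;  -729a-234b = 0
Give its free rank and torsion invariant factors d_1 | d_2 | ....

Answer: M ≅ ℤ/3 ⊕ ℤ/9

Derivation:
rank_ℚ(R)=2; free=2−2=0
SNF(R) diag = [3, 9] → torsion [3, 9]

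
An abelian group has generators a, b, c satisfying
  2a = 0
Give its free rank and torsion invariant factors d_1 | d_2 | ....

Answer: M ≅ ℤ^2 ⊕ ℤ/2

Derivation:
rank_ℚ(R)=1; free=3−1=2
SNF(R) diag = [2] → torsion [2]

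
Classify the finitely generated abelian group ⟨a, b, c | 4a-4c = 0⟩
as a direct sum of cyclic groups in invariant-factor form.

rank_ℚ(R)=1; free=3−1=2
SNF(R) diag = [4] → torsion [4]

Answer: M ≅ ℤ^2 ⊕ ℤ/4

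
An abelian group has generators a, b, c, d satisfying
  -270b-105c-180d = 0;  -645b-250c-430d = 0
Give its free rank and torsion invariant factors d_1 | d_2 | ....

rank_ℚ(R)=2; free=4−2=2
SNF(R) diag = [5, 15] → torsion [5, 15]

Answer: M ≅ ℤ^2 ⊕ ℤ/5 ⊕ ℤ/15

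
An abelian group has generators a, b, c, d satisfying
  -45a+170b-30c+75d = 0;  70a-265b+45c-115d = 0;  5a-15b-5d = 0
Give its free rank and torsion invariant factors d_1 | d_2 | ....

rank_ℚ(R)=3; free=4−3=1
SNF(R) diag = [5, 5, 15] → torsion [5, 5, 15]

Answer: M ≅ ℤ^1 ⊕ ℤ/5 ⊕ ℤ/5 ⊕ ℤ/15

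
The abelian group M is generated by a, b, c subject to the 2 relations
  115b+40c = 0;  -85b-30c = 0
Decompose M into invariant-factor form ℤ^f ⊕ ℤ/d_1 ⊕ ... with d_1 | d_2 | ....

rank_ℚ(R)=2; free=3−2=1
SNF(R) diag = [5, 10] → torsion [5, 10]

Answer: M ≅ ℤ^1 ⊕ ℤ/5 ⊕ ℤ/10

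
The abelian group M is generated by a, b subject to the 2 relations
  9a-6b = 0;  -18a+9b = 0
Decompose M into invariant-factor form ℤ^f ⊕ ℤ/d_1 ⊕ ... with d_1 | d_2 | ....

Answer: M ≅ ℤ/3 ⊕ ℤ/9

Derivation:
rank_ℚ(R)=2; free=2−2=0
SNF(R) diag = [3, 9] → torsion [3, 9]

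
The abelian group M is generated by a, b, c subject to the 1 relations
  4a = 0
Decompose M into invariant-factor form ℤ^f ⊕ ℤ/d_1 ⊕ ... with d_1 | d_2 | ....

rank_ℚ(R)=1; free=3−1=2
SNF(R) diag = [4] → torsion [4]

Answer: M ≅ ℤ^2 ⊕ ℤ/4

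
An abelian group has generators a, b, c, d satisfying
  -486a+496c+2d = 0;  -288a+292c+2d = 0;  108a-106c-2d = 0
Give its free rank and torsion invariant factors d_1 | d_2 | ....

rank_ℚ(R)=3; free=4−3=1
SNF(R) diag = [2, 6, 18] → torsion [2, 6, 18]

Answer: M ≅ ℤ^1 ⊕ ℤ/2 ⊕ ℤ/6 ⊕ ℤ/18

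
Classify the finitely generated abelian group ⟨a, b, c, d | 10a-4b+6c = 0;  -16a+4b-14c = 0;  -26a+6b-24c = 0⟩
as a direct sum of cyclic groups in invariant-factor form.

rank_ℚ(R)=3; free=4−3=1
SNF(R) diag = [2, 2, 2] → torsion [2, 2, 2]

Answer: M ≅ ℤ^1 ⊕ ℤ/2 ⊕ ℤ/2 ⊕ ℤ/2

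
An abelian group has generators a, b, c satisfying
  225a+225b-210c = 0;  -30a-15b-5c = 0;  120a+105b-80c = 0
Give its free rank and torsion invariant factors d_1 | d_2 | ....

rank_ℚ(R)=3; free=3−3=0
SNF(R) diag = [5, 15, 45] → torsion [5, 15, 45]

Answer: M ≅ ℤ/5 ⊕ ℤ/15 ⊕ ℤ/45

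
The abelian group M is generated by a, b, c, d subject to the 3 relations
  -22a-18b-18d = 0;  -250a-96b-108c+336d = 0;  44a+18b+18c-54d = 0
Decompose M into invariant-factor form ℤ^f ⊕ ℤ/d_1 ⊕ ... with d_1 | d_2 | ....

Answer: M ≅ ℤ^1 ⊕ ℤ/2 ⊕ ℤ/6 ⊕ ℤ/18

Derivation:
rank_ℚ(R)=3; free=4−3=1
SNF(R) diag = [2, 6, 18] → torsion [2, 6, 18]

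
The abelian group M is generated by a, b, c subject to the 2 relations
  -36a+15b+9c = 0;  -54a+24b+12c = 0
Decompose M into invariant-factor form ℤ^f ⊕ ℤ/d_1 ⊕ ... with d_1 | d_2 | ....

Answer: M ≅ ℤ^1 ⊕ ℤ/3 ⊕ ℤ/6

Derivation:
rank_ℚ(R)=2; free=3−2=1
SNF(R) diag = [3, 6] → torsion [3, 6]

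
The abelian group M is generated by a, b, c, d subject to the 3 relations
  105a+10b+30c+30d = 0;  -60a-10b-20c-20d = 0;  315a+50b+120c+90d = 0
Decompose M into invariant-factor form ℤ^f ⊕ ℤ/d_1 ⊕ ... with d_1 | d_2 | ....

rank_ℚ(R)=3; free=4−3=1
SNF(R) diag = [5, 10, 30] → torsion [5, 10, 30]

Answer: M ≅ ℤ^1 ⊕ ℤ/5 ⊕ ℤ/10 ⊕ ℤ/30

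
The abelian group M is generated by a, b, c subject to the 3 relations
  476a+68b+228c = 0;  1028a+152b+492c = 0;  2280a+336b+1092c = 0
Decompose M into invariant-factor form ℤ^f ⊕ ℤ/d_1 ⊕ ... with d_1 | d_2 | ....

Answer: M ≅ ℤ/4 ⊕ ℤ/12 ⊕ ℤ/36

Derivation:
rank_ℚ(R)=3; free=3−3=0
SNF(R) diag = [4, 12, 36] → torsion [4, 12, 36]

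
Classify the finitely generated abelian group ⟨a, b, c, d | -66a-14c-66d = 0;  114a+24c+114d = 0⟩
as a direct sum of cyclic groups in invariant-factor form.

Answer: M ≅ ℤ^2 ⊕ ℤ/2 ⊕ ℤ/6

Derivation:
rank_ℚ(R)=2; free=4−2=2
SNF(R) diag = [2, 6] → torsion [2, 6]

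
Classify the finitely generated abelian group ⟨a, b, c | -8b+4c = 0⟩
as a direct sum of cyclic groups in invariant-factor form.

Answer: M ≅ ℤ^2 ⊕ ℤ/4

Derivation:
rank_ℚ(R)=1; free=3−1=2
SNF(R) diag = [4] → torsion [4]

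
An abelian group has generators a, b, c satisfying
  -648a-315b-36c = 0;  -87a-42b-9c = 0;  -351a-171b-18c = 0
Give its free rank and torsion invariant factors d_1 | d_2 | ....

Answer: M ≅ ℤ/3 ⊕ ℤ/9 ⊕ ℤ/27

Derivation:
rank_ℚ(R)=3; free=3−3=0
SNF(R) diag = [3, 9, 27] → torsion [3, 9, 27]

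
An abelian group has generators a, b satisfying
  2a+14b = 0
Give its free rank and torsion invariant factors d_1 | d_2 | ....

Answer: M ≅ ℤ^1 ⊕ ℤ/2

Derivation:
rank_ℚ(R)=1; free=2−1=1
SNF(R) diag = [2] → torsion [2]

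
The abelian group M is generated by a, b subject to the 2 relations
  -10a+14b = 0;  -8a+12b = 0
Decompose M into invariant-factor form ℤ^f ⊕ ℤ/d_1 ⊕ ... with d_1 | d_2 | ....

Answer: M ≅ ℤ/2 ⊕ ℤ/4

Derivation:
rank_ℚ(R)=2; free=2−2=0
SNF(R) diag = [2, 4] → torsion [2, 4]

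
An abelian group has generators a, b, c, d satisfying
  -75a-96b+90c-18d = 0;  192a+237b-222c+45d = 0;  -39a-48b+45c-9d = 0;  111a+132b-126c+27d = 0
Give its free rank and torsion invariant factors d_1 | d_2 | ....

Answer: M ≅ ℤ/3 ⊕ ℤ/3 ⊕ ℤ/3 ⊕ ℤ/9

Derivation:
rank_ℚ(R)=4; free=4−4=0
SNF(R) diag = [3, 3, 3, 9] → torsion [3, 3, 3, 9]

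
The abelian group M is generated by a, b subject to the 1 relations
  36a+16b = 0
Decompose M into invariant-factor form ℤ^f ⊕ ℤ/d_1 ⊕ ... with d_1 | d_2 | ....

Answer: M ≅ ℤ^1 ⊕ ℤ/4

Derivation:
rank_ℚ(R)=1; free=2−1=1
SNF(R) diag = [4] → torsion [4]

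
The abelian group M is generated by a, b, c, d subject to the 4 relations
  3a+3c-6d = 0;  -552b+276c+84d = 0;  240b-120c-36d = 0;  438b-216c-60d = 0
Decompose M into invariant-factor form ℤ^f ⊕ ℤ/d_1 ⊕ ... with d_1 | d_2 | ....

rank_ℚ(R)=4; free=4−4=0
SNF(R) diag = [3, 6, 12, 12] → torsion [3, 6, 12, 12]

Answer: M ≅ ℤ/3 ⊕ ℤ/6 ⊕ ℤ/12 ⊕ ℤ/12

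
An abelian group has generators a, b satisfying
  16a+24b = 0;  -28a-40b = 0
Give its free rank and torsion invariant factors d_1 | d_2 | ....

rank_ℚ(R)=2; free=2−2=0
SNF(R) diag = [4, 8] → torsion [4, 8]

Answer: M ≅ ℤ/4 ⊕ ℤ/8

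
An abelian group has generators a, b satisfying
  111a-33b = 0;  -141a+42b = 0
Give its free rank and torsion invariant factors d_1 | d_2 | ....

rank_ℚ(R)=2; free=2−2=0
SNF(R) diag = [3, 3] → torsion [3, 3]

Answer: M ≅ ℤ/3 ⊕ ℤ/3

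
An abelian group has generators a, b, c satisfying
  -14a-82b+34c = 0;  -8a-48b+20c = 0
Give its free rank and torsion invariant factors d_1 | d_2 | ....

rank_ℚ(R)=2; free=3−2=1
SNF(R) diag = [2, 4] → torsion [2, 4]

Answer: M ≅ ℤ^1 ⊕ ℤ/2 ⊕ ℤ/4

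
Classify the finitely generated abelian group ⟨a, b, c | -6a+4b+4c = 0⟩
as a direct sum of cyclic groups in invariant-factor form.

rank_ℚ(R)=1; free=3−1=2
SNF(R) diag = [2] → torsion [2]

Answer: M ≅ ℤ^2 ⊕ ℤ/2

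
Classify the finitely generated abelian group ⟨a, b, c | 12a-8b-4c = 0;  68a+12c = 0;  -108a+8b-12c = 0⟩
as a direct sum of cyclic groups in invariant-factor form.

rank_ℚ(R)=3; free=3−3=0
SNF(R) diag = [4, 8, 16] → torsion [4, 8, 16]

Answer: M ≅ ℤ/4 ⊕ ℤ/8 ⊕ ℤ/16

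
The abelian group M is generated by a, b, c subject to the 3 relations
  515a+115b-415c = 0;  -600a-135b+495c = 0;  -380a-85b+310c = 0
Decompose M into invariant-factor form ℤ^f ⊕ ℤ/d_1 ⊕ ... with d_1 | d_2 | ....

Answer: M ≅ ℤ/5 ⊕ ℤ/15 ⊕ ℤ/15

Derivation:
rank_ℚ(R)=3; free=3−3=0
SNF(R) diag = [5, 15, 15] → torsion [5, 15, 15]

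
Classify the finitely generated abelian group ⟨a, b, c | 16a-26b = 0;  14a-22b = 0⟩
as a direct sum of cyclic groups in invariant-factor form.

Answer: M ≅ ℤ^1 ⊕ ℤ/2 ⊕ ℤ/6

Derivation:
rank_ℚ(R)=2; free=3−2=1
SNF(R) diag = [2, 6] → torsion [2, 6]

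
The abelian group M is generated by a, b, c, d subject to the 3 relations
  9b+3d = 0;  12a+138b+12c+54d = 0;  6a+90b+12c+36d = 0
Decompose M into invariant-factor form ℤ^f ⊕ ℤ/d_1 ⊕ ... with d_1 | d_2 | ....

rank_ℚ(R)=3; free=4−3=1
SNF(R) diag = [3, 6, 12] → torsion [3, 6, 12]

Answer: M ≅ ℤ^1 ⊕ ℤ/3 ⊕ ℤ/6 ⊕ ℤ/12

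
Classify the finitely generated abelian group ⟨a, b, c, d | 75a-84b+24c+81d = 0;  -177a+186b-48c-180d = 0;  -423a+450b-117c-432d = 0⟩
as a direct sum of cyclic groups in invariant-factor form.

Answer: M ≅ ℤ^1 ⊕ ℤ/3 ⊕ ℤ/9 ⊕ ℤ/27

Derivation:
rank_ℚ(R)=3; free=4−3=1
SNF(R) diag = [3, 9, 27] → torsion [3, 9, 27]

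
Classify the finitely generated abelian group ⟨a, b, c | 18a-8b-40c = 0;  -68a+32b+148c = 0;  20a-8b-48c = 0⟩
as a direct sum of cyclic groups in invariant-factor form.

Answer: M ≅ ℤ/2 ⊕ ℤ/4 ⊕ ℤ/8

Derivation:
rank_ℚ(R)=3; free=3−3=0
SNF(R) diag = [2, 4, 8] → torsion [2, 4, 8]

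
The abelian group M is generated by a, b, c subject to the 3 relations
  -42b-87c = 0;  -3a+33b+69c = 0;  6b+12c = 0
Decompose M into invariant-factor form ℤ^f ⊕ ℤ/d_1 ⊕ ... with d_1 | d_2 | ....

Answer: M ≅ ℤ/3 ⊕ ℤ/3 ⊕ ℤ/6

Derivation:
rank_ℚ(R)=3; free=3−3=0
SNF(R) diag = [3, 3, 6] → torsion [3, 3, 6]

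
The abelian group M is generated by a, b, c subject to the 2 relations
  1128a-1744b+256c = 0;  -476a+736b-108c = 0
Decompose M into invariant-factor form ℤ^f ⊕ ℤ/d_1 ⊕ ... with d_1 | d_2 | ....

rank_ℚ(R)=2; free=3−2=1
SNF(R) diag = [4, 8] → torsion [4, 8]

Answer: M ≅ ℤ^1 ⊕ ℤ/4 ⊕ ℤ/8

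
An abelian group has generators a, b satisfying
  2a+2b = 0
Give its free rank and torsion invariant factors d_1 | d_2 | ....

rank_ℚ(R)=1; free=2−1=1
SNF(R) diag = [2] → torsion [2]

Answer: M ≅ ℤ^1 ⊕ ℤ/2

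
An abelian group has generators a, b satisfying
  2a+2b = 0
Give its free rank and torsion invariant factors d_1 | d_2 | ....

rank_ℚ(R)=1; free=2−1=1
SNF(R) diag = [2] → torsion [2]

Answer: M ≅ ℤ^1 ⊕ ℤ/2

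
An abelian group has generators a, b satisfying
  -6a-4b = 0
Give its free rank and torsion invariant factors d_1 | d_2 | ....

Answer: M ≅ ℤ^1 ⊕ ℤ/2

Derivation:
rank_ℚ(R)=1; free=2−1=1
SNF(R) diag = [2] → torsion [2]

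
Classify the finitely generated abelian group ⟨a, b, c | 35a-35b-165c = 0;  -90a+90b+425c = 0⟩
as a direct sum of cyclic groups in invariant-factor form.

rank_ℚ(R)=2; free=3−2=1
SNF(R) diag = [5, 5] → torsion [5, 5]

Answer: M ≅ ℤ^1 ⊕ ℤ/5 ⊕ ℤ/5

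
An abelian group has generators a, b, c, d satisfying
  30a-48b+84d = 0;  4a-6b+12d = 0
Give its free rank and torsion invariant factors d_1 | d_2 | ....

Answer: M ≅ ℤ^2 ⊕ ℤ/2 ⊕ ℤ/6

Derivation:
rank_ℚ(R)=2; free=4−2=2
SNF(R) diag = [2, 6] → torsion [2, 6]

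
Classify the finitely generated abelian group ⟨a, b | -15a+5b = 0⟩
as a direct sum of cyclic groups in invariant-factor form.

rank_ℚ(R)=1; free=2−1=1
SNF(R) diag = [5] → torsion [5]

Answer: M ≅ ℤ^1 ⊕ ℤ/5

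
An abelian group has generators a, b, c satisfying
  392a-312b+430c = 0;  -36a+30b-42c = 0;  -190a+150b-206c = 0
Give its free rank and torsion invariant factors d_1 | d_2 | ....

rank_ℚ(R)=3; free=3−3=0
SNF(R) diag = [2, 6, 6] → torsion [2, 6, 6]

Answer: M ≅ ℤ/2 ⊕ ℤ/6 ⊕ ℤ/6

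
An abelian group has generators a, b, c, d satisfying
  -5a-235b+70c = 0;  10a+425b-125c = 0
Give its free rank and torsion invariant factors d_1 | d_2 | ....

rank_ℚ(R)=2; free=4−2=2
SNF(R) diag = [5, 15] → torsion [5, 15]

Answer: M ≅ ℤ^2 ⊕ ℤ/5 ⊕ ℤ/15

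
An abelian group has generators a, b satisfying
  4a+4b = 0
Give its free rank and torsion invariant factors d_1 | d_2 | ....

Answer: M ≅ ℤ^1 ⊕ ℤ/4

Derivation:
rank_ℚ(R)=1; free=2−1=1
SNF(R) diag = [4] → torsion [4]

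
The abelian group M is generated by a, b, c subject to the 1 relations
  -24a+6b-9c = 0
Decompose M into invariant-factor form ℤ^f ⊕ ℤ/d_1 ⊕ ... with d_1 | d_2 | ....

Answer: M ≅ ℤ^2 ⊕ ℤ/3

Derivation:
rank_ℚ(R)=1; free=3−1=2
SNF(R) diag = [3] → torsion [3]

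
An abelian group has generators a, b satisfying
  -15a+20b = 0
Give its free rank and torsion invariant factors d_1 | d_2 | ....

rank_ℚ(R)=1; free=2−1=1
SNF(R) diag = [5] → torsion [5]

Answer: M ≅ ℤ^1 ⊕ ℤ/5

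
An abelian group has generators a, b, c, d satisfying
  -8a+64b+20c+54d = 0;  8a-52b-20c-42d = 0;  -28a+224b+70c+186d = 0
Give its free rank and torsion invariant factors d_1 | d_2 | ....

rank_ℚ(R)=3; free=4−3=1
SNF(R) diag = [2, 6, 12] → torsion [2, 6, 12]

Answer: M ≅ ℤ^1 ⊕ ℤ/2 ⊕ ℤ/6 ⊕ ℤ/12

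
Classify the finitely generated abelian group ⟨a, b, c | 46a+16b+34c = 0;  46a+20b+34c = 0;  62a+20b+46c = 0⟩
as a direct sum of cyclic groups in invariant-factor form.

rank_ℚ(R)=3; free=3−3=0
SNF(R) diag = [2, 4, 4] → torsion [2, 4, 4]

Answer: M ≅ ℤ/2 ⊕ ℤ/4 ⊕ ℤ/4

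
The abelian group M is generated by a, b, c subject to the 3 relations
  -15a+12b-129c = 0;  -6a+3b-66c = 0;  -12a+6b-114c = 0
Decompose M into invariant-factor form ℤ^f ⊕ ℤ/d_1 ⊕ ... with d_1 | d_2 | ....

rank_ℚ(R)=3; free=3−3=0
SNF(R) diag = [3, 9, 18] → torsion [3, 9, 18]

Answer: M ≅ ℤ/3 ⊕ ℤ/9 ⊕ ℤ/18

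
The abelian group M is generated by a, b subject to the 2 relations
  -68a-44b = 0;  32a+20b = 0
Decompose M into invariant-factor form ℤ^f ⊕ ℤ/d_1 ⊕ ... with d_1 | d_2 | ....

Answer: M ≅ ℤ/4 ⊕ ℤ/12

Derivation:
rank_ℚ(R)=2; free=2−2=0
SNF(R) diag = [4, 12] → torsion [4, 12]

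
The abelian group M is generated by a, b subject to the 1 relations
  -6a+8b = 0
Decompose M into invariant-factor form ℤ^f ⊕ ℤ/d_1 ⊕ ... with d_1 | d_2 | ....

rank_ℚ(R)=1; free=2−1=1
SNF(R) diag = [2] → torsion [2]

Answer: M ≅ ℤ^1 ⊕ ℤ/2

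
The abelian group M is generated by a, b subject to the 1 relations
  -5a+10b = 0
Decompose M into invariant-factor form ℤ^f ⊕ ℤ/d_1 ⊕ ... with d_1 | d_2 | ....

rank_ℚ(R)=1; free=2−1=1
SNF(R) diag = [5] → torsion [5]

Answer: M ≅ ℤ^1 ⊕ ℤ/5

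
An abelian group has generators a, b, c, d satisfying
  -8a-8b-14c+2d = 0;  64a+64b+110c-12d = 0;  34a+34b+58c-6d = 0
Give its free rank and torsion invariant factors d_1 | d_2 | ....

rank_ℚ(R)=3; free=4−3=1
SNF(R) diag = [2, 2, 2] → torsion [2, 2, 2]

Answer: M ≅ ℤ^1 ⊕ ℤ/2 ⊕ ℤ/2 ⊕ ℤ/2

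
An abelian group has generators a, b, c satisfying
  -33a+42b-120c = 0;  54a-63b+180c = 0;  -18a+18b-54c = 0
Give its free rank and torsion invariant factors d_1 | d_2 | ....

Answer: M ≅ ℤ/3 ⊕ ℤ/9 ⊕ ℤ/18

Derivation:
rank_ℚ(R)=3; free=3−3=0
SNF(R) diag = [3, 9, 18] → torsion [3, 9, 18]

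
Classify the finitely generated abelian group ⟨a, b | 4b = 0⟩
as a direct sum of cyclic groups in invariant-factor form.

Answer: M ≅ ℤ^1 ⊕ ℤ/4

Derivation:
rank_ℚ(R)=1; free=2−1=1
SNF(R) diag = [4] → torsion [4]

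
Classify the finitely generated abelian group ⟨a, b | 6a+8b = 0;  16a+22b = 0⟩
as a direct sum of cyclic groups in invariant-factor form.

Answer: M ≅ ℤ/2 ⊕ ℤ/2

Derivation:
rank_ℚ(R)=2; free=2−2=0
SNF(R) diag = [2, 2] → torsion [2, 2]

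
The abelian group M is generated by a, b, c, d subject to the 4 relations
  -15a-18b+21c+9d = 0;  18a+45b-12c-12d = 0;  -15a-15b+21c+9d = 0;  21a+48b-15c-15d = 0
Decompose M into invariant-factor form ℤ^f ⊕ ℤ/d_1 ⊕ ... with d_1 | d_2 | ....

rank_ℚ(R)=4; free=4−4=0
SNF(R) diag = [3, 3, 6, 12] → torsion [3, 3, 6, 12]

Answer: M ≅ ℤ/3 ⊕ ℤ/3 ⊕ ℤ/6 ⊕ ℤ/12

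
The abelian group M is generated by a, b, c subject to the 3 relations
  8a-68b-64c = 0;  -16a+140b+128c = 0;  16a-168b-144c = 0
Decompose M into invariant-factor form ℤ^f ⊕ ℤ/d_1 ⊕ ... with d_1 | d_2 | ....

Answer: M ≅ ℤ/4 ⊕ ℤ/8 ⊕ ℤ/16

Derivation:
rank_ℚ(R)=3; free=3−3=0
SNF(R) diag = [4, 8, 16] → torsion [4, 8, 16]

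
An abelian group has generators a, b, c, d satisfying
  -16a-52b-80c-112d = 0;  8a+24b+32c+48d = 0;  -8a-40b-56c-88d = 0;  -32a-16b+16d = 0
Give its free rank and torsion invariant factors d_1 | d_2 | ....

Answer: M ≅ ℤ/4 ⊕ ℤ/8 ⊕ ℤ/8 ⊕ ℤ/16

Derivation:
rank_ℚ(R)=4; free=4−4=0
SNF(R) diag = [4, 8, 8, 16] → torsion [4, 8, 8, 16]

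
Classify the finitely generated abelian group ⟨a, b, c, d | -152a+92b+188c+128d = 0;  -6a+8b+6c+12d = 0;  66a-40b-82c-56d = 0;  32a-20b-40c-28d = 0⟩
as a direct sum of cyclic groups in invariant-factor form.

rank_ℚ(R)=4; free=4−4=0
SNF(R) diag = [2, 4, 4, 4] → torsion [2, 4, 4, 4]

Answer: M ≅ ℤ/2 ⊕ ℤ/4 ⊕ ℤ/4 ⊕ ℤ/4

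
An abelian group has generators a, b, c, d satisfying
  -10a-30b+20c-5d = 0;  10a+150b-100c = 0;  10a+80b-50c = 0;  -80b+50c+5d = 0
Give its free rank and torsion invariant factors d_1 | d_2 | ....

rank_ℚ(R)=4; free=4−4=0
SNF(R) diag = [5, 10, 10, 10] → torsion [5, 10, 10, 10]

Answer: M ≅ ℤ/5 ⊕ ℤ/10 ⊕ ℤ/10 ⊕ ℤ/10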